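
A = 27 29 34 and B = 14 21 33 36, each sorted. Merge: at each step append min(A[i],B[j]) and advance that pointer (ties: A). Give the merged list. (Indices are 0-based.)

[i=0,j=0] A[i]=27>B[j]=14 take 14 → j++
[i=0,j=1] A[i]=27>B[j]=21 take 21 → j++
[i=0,j=2] A[i]=27<=B[j]=33 take 27 → i++
[i=1,j=2] A[i]=29<=B[j]=33 take 29 → i++
[i=2,j=2] A[i]=34>B[j]=33 take 33 → j++
[i=2,j=3] A[i]=34<=B[j]=36 take 34 → i++
[i=3,j=3] A done, take B[j]=36 → j++

[14, 21, 27, 29, 33, 34, 36]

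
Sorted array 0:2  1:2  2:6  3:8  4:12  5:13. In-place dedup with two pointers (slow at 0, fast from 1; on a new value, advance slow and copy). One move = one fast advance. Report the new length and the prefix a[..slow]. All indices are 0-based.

length 5; prefix = [2, 6, 8, 12, 13]

(s=0,f=1) a[fast]=2=a[slow] dup → fast++
(s=0,f=2) a[fast]=6≠a[slow]=2 write a[1]=6 → slow++,fast++
(s=1,f=3) a[fast]=8≠a[slow]=6 write a[2]=8 → slow++,fast++
(s=2,f=4) a[fast]=12≠a[slow]=8 write a[3]=12 → slow++,fast++
(s=3,f=5) a[fast]=13≠a[slow]=12 write a[4]=13 → slow++,fast++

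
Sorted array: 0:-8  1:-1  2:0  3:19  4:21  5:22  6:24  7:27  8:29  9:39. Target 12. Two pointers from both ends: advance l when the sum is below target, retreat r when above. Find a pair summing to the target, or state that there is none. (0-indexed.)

l=0 r=9: -8+39=31 >12, r--
l=0 r=8: -8+29=21 >12, r--
l=0 r=7: -8+27=19 >12, r--
l=0 r=6: -8+24=16 >12, r--
l=0 r=5: -8+22=14 >12, r--
l=0 r=4: -8+21=13 >12, r--
l=0 r=3: -8+19=11 <12, l++
l=1 r=3: -1+19=18 >12, r--
l=1 r=2: -1+0=-1 <12, l++

no pair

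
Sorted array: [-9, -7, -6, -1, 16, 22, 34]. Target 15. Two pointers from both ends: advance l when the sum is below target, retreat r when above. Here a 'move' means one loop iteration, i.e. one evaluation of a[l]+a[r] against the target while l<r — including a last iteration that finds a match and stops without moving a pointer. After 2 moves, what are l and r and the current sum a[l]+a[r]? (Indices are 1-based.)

l=2, r=6, sum=15

[1,7] -9+34=25 >15 → r--
[1,6] -9+22=13 <15 → l++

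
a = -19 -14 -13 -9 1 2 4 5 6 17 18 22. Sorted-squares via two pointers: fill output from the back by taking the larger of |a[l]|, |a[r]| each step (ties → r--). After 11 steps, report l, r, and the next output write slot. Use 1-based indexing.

[1,12] |-19|<=|22| out[12]=484 → r--
[1,11] |-19|>|18| out[11]=361 → l++
[2,11] |-14|<=|18| out[10]=324 → r--
[2,10] |-14|<=|17| out[9]=289 → r--
[2,9] |-14|>|6| out[8]=196 → l++
[3,9] |-13|>|6| out[7]=169 → l++
[4,9] |-9|>|6| out[6]=81 → l++
[5,9] |1|<=|6| out[5]=36 → r--
[5,8] |1|<=|5| out[4]=25 → r--
[5,7] |1|<=|4| out[3]=16 → r--
[5,6] |1|<=|2| out[2]=4 → r--

l=5, r=5, next write slot=1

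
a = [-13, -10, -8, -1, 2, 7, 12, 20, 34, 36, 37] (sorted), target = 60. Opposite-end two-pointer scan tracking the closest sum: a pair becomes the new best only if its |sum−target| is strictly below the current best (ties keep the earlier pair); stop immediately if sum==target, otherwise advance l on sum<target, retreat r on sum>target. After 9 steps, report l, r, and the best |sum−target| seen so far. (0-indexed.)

[0,10] -13+37=24 d=36 * → l++
[1,10] -10+37=27 d=33 * → l++
[2,10] -8+37=29 d=31 * → l++
[3,10] -1+37=36 d=24 * → l++
[4,10] 2+37=39 d=21 * → l++
[5,10] 7+37=44 d=16 * → l++
[6,10] 12+37=49 d=11 * → l++
[7,10] 20+37=57 d=3 * → l++
[8,10] 34+37=71 d=11 → r--

l=8, r=9, best |Δ|=3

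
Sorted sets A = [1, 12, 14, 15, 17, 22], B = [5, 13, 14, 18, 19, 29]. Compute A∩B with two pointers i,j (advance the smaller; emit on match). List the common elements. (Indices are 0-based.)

i=0 j=0: 1<5, i++
i=1 j=0: 12>5, j++
i=1 j=1: 12<13, i++
i=2 j=1: 14>13, j++
i=2 j=2: 14==14 emit, i++,j++
i=3 j=3: 15<18, i++
i=4 j=3: 17<18, i++
i=5 j=3: 22>18, j++
i=5 j=4: 22>19, j++
i=5 j=5: 22<29, i++

intersection = [14]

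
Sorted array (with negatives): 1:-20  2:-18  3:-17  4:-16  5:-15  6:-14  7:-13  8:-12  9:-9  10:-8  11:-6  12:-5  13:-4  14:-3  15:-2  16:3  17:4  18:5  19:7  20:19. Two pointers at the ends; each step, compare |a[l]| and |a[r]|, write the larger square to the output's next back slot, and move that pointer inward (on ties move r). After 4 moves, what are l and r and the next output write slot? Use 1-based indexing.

l=1 r=20: |-20|>|19| out[20]=400, l++
l=2 r=20: |-18|<=|19| out[19]=361, r--
l=2 r=19: |-18|>|7| out[18]=324, l++
l=3 r=19: |-17|>|7| out[17]=289, l++

l=4, r=19, next write slot=16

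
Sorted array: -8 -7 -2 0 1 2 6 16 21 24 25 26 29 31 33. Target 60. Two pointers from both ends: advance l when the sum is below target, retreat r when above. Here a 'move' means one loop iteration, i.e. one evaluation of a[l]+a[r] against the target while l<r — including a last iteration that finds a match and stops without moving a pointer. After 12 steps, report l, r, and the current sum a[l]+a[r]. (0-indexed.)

[0,14] -8+33=25 <60 → l++
[1,14] -7+33=26 <60 → l++
[2,14] -2+33=31 <60 → l++
[3,14] 0+33=33 <60 → l++
[4,14] 1+33=34 <60 → l++
[5,14] 2+33=35 <60 → l++
[6,14] 6+33=39 <60 → l++
[7,14] 16+33=49 <60 → l++
[8,14] 21+33=54 <60 → l++
[9,14] 24+33=57 <60 → l++
[10,14] 25+33=58 <60 → l++
[11,14] 26+33=59 <60 → l++

l=12, r=14, sum=62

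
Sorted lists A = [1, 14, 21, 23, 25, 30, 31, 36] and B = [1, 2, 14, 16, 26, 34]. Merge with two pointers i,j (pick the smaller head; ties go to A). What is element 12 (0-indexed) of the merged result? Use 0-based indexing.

merged[12] = 34

i=0 j=0: A[i]=1<=B[j]=1 take 1, i++
i=1 j=0: A[i]=14>B[j]=1 take 1, j++
i=1 j=1: A[i]=14>B[j]=2 take 2, j++
i=1 j=2: A[i]=14<=B[j]=14 take 14, i++
i=2 j=2: A[i]=21>B[j]=14 take 14, j++
i=2 j=3: A[i]=21>B[j]=16 take 16, j++
i=2 j=4: A[i]=21<=B[j]=26 take 21, i++
i=3 j=4: A[i]=23<=B[j]=26 take 23, i++
i=4 j=4: A[i]=25<=B[j]=26 take 25, i++
i=5 j=4: A[i]=30>B[j]=26 take 26, j++
i=5 j=5: A[i]=30<=B[j]=34 take 30, i++
i=6 j=5: A[i]=31<=B[j]=34 take 31, i++
i=7 j=5: A[i]=36>B[j]=34 take 34, j++
i=7 j=6: B done, take A[i]=36, i++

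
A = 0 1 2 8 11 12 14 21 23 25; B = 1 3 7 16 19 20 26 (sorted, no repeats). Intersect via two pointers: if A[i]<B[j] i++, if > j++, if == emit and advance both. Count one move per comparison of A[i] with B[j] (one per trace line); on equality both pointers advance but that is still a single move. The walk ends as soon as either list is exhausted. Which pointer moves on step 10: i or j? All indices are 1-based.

i=1 j=1: 0<1, i++
i=2 j=1: 1==1 emit, i++,j++
i=3 j=2: 2<3, i++
i=4 j=2: 8>3, j++
i=4 j=3: 8>7, j++
i=4 j=4: 8<16, i++
i=5 j=4: 11<16, i++
i=6 j=4: 12<16, i++
i=7 j=4: 14<16, i++
i=8 j=4: 21>16, j++

j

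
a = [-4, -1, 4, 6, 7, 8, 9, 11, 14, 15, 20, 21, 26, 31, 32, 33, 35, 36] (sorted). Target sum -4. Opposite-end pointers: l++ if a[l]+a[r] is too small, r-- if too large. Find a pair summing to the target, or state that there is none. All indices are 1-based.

[1,18] -4+36=32 >-4 → r--
[1,17] -4+35=31 >-4 → r--
[1,16] -4+33=29 >-4 → r--
[1,15] -4+32=28 >-4 → r--
[1,14] -4+31=27 >-4 → r--
[1,13] -4+26=22 >-4 → r--
[1,12] -4+21=17 >-4 → r--
[1,11] -4+20=16 >-4 → r--
[1,10] -4+15=11 >-4 → r--
[1,9] -4+14=10 >-4 → r--
[1,8] -4+11=7 >-4 → r--
[1,7] -4+9=5 >-4 → r--
[1,6] -4+8=4 >-4 → r--
[1,5] -4+7=3 >-4 → r--
[1,4] -4+6=2 >-4 → r--
[1,3] -4+4=0 >-4 → r--
[1,2] -4+-1=-5 <-4 → l++

no pair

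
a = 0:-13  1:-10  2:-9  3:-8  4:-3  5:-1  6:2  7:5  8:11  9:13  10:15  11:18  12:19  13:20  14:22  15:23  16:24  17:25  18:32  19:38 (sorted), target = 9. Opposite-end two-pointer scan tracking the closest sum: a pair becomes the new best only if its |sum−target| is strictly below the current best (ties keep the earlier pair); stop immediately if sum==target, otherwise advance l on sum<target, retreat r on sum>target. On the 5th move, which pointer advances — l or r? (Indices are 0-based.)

r

l=0 r=19: -13+38=25 d=16 *, r--
l=0 r=18: -13+32=19 d=10 *, r--
l=0 r=17: -13+25=12 d=3 *, r--
l=0 r=16: -13+24=11 d=2 *, r--
l=0 r=15: -13+23=10 d=1 *, r--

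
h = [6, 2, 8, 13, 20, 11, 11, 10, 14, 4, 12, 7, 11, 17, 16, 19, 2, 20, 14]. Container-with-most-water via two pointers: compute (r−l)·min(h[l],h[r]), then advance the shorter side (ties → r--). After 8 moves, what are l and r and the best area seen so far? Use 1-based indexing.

[1,19] min(6,14)*18=108 best=108 * → l++
[2,19] min(2,14)*17=34 best=108 → l++
[3,19] min(8,14)*16=128 best=128 * → l++
[4,19] min(13,14)*15=195 best=195 * → l++
[5,19] min(20,14)*14=196 best=196 * → r--
[5,18] min(20,20)*13=260 best=260 * → r--
[5,17] min(20,2)*12=24 best=260 → r--
[5,16] min(20,19)*11=209 best=260 → r--

l=5, r=15, best area=260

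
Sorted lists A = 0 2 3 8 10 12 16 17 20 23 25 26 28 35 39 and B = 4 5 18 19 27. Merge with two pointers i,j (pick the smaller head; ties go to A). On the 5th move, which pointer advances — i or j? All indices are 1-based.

[i=1,j=1] A[i]=0<=B[j]=4 take 0 → i++
[i=2,j=1] A[i]=2<=B[j]=4 take 2 → i++
[i=3,j=1] A[i]=3<=B[j]=4 take 3 → i++
[i=4,j=1] A[i]=8>B[j]=4 take 4 → j++
[i=4,j=2] A[i]=8>B[j]=5 take 5 → j++

j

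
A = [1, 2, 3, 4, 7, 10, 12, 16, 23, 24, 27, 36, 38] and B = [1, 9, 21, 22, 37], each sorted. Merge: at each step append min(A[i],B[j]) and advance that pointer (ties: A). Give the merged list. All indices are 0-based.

[1, 1, 2, 3, 4, 7, 9, 10, 12, 16, 21, 22, 23, 24, 27, 36, 37, 38]

[i=0,j=0] A[i]=1<=B[j]=1 take 1 → i++
[i=1,j=0] A[i]=2>B[j]=1 take 1 → j++
[i=1,j=1] A[i]=2<=B[j]=9 take 2 → i++
[i=2,j=1] A[i]=3<=B[j]=9 take 3 → i++
[i=3,j=1] A[i]=4<=B[j]=9 take 4 → i++
[i=4,j=1] A[i]=7<=B[j]=9 take 7 → i++
[i=5,j=1] A[i]=10>B[j]=9 take 9 → j++
[i=5,j=2] A[i]=10<=B[j]=21 take 10 → i++
[i=6,j=2] A[i]=12<=B[j]=21 take 12 → i++
[i=7,j=2] A[i]=16<=B[j]=21 take 16 → i++
[i=8,j=2] A[i]=23>B[j]=21 take 21 → j++
[i=8,j=3] A[i]=23>B[j]=22 take 22 → j++
[i=8,j=4] A[i]=23<=B[j]=37 take 23 → i++
[i=9,j=4] A[i]=24<=B[j]=37 take 24 → i++
[i=10,j=4] A[i]=27<=B[j]=37 take 27 → i++
[i=11,j=4] A[i]=36<=B[j]=37 take 36 → i++
[i=12,j=4] A[i]=38>B[j]=37 take 37 → j++
[i=12,j=5] B done, take A[i]=38 → i++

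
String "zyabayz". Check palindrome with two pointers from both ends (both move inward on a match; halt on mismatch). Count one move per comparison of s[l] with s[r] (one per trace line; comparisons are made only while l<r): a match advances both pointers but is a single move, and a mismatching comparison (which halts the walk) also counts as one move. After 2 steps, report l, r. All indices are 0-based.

l=0 r=6: 'z'=='z', l++,r--
l=1 r=5: 'y'=='y', l++,r--

l=2, r=4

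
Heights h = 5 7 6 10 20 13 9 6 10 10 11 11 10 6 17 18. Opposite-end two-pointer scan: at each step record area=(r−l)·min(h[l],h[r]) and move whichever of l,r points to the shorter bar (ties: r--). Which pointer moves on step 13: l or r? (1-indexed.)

r

l=1 r=16: min(5,18)*15=75 best=75 *, l++
l=2 r=16: min(7,18)*14=98 best=98 *, l++
l=3 r=16: min(6,18)*13=78 best=98, l++
l=4 r=16: min(10,18)*12=120 best=120 *, l++
l=5 r=16: min(20,18)*11=198 best=198 *, r--
l=5 r=15: min(20,17)*10=170 best=198, r--
l=5 r=14: min(20,6)*9=54 best=198, r--
l=5 r=13: min(20,10)*8=80 best=198, r--
l=5 r=12: min(20,11)*7=77 best=198, r--
l=5 r=11: min(20,11)*6=66 best=198, r--
l=5 r=10: min(20,10)*5=50 best=198, r--
l=5 r=9: min(20,10)*4=40 best=198, r--
l=5 r=8: min(20,6)*3=18 best=198, r--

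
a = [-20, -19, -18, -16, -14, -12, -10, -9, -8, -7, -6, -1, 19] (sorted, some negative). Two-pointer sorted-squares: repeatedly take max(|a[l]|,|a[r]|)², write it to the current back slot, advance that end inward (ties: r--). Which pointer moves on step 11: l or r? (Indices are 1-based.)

[1,13] |-20|>|19| out[13]=400 → l++
[2,13] |-19|<=|19| out[12]=361 → r--
[2,12] |-19|>|-1| out[11]=361 → l++
[3,12] |-18|>|-1| out[10]=324 → l++
[4,12] |-16|>|-1| out[9]=256 → l++
[5,12] |-14|>|-1| out[8]=196 → l++
[6,12] |-12|>|-1| out[7]=144 → l++
[7,12] |-10|>|-1| out[6]=100 → l++
[8,12] |-9|>|-1| out[5]=81 → l++
[9,12] |-8|>|-1| out[4]=64 → l++
[10,12] |-7|>|-1| out[3]=49 → l++

l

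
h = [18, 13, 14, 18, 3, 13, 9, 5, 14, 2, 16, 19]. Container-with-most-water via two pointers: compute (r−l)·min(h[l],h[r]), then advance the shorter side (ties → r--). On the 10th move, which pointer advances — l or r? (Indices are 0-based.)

[0,11] min(18,19)*11=198 best=198 * → l++
[1,11] min(13,19)*10=130 best=198 → l++
[2,11] min(14,19)*9=126 best=198 → l++
[3,11] min(18,19)*8=144 best=198 → l++
[4,11] min(3,19)*7=21 best=198 → l++
[5,11] min(13,19)*6=78 best=198 → l++
[6,11] min(9,19)*5=45 best=198 → l++
[7,11] min(5,19)*4=20 best=198 → l++
[8,11] min(14,19)*3=42 best=198 → l++
[9,11] min(2,19)*2=4 best=198 → l++

l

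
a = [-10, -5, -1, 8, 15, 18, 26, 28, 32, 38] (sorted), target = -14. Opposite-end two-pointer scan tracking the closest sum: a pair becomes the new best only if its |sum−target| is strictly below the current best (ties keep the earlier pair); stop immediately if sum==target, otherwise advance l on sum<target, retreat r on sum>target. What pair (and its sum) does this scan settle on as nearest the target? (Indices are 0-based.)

pair (-10, -5) with sum -15 (|Δ|=1)

[0,9] -10+38=28 d=42 * → r--
[0,8] -10+32=22 d=36 * → r--
[0,7] -10+28=18 d=32 * → r--
[0,6] -10+26=16 d=30 * → r--
[0,5] -10+18=8 d=22 * → r--
[0,4] -10+15=5 d=19 * → r--
[0,3] -10+8=-2 d=12 * → r--
[0,2] -10+-1=-11 d=3 * → r--
[0,1] -10+-5=-15 d=1 * → l++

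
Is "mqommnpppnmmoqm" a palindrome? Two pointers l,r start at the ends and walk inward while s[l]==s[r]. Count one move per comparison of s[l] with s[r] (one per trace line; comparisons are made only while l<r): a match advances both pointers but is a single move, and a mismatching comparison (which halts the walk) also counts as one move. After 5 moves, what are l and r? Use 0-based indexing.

l=0 r=14: 'm'=='m', l++,r--
l=1 r=13: 'q'=='q', l++,r--
l=2 r=12: 'o'=='o', l++,r--
l=3 r=11: 'm'=='m', l++,r--
l=4 r=10: 'm'=='m', l++,r--

l=5, r=9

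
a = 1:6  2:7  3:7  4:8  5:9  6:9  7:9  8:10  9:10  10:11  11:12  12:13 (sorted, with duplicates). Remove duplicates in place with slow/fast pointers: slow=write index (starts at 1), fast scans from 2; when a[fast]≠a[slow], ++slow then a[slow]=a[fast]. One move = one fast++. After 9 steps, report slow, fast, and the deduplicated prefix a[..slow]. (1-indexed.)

(s=1,f=2) a[fast]=7≠a[slow]=6 write a[2]=7 → slow++,fast++
(s=2,f=3) a[fast]=7=a[slow] dup → fast++
(s=2,f=4) a[fast]=8≠a[slow]=7 write a[3]=8 → slow++,fast++
(s=3,f=5) a[fast]=9≠a[slow]=8 write a[4]=9 → slow++,fast++
(s=4,f=6) a[fast]=9=a[slow] dup → fast++
(s=4,f=7) a[fast]=9=a[slow] dup → fast++
(s=4,f=8) a[fast]=10≠a[slow]=9 write a[5]=10 → slow++,fast++
(s=5,f=9) a[fast]=10=a[slow] dup → fast++
(s=5,f=10) a[fast]=11≠a[slow]=10 write a[6]=11 → slow++,fast++

slow=6, fast=11, prefix=[6, 7, 8, 9, 10, 11]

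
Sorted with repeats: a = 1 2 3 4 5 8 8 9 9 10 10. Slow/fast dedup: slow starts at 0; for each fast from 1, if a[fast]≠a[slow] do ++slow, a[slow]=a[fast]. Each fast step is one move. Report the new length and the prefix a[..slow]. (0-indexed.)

length 8; prefix = [1, 2, 3, 4, 5, 8, 9, 10]

slow=0 fast=1: a[fast]=2≠a[slow]=1 write a[1]=2, slow++,fast++
slow=1 fast=2: a[fast]=3≠a[slow]=2 write a[2]=3, slow++,fast++
slow=2 fast=3: a[fast]=4≠a[slow]=3 write a[3]=4, slow++,fast++
slow=3 fast=4: a[fast]=5≠a[slow]=4 write a[4]=5, slow++,fast++
slow=4 fast=5: a[fast]=8≠a[slow]=5 write a[5]=8, slow++,fast++
slow=5 fast=6: a[fast]=8=a[slow] dup, fast++
slow=5 fast=7: a[fast]=9≠a[slow]=8 write a[6]=9, slow++,fast++
slow=6 fast=8: a[fast]=9=a[slow] dup, fast++
slow=6 fast=9: a[fast]=10≠a[slow]=9 write a[7]=10, slow++,fast++
slow=7 fast=10: a[fast]=10=a[slow] dup, fast++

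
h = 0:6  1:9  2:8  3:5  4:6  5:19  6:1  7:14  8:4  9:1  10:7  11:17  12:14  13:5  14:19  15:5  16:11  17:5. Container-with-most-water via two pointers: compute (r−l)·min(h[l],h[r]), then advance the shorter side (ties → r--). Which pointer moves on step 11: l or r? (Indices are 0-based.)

r

[0,17] min(6,5)*17=85 best=85 * → r--
[0,16] min(6,11)*16=96 best=96 * → l++
[1,16] min(9,11)*15=135 best=135 * → l++
[2,16] min(8,11)*14=112 best=135 → l++
[3,16] min(5,11)*13=65 best=135 → l++
[4,16] min(6,11)*12=72 best=135 → l++
[5,16] min(19,11)*11=121 best=135 → r--
[5,15] min(19,5)*10=50 best=135 → r--
[5,14] min(19,19)*9=171 best=171 * → r--
[5,13] min(19,5)*8=40 best=171 → r--
[5,12] min(19,14)*7=98 best=171 → r--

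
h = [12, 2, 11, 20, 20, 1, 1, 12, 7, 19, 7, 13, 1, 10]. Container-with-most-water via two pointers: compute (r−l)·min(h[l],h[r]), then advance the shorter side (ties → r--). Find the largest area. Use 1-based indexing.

max area = 132

l=1 r=14: min(12,10)*13=130 best=130 *, r--
l=1 r=13: min(12,1)*12=12 best=130, r--
l=1 r=12: min(12,13)*11=132 best=132 *, l++
l=2 r=12: min(2,13)*10=20 best=132, l++
l=3 r=12: min(11,13)*9=99 best=132, l++
l=4 r=12: min(20,13)*8=104 best=132, r--
l=4 r=11: min(20,7)*7=49 best=132, r--
l=4 r=10: min(20,19)*6=114 best=132, r--
l=4 r=9: min(20,7)*5=35 best=132, r--
l=4 r=8: min(20,12)*4=48 best=132, r--
l=4 r=7: min(20,1)*3=3 best=132, r--
l=4 r=6: min(20,1)*2=2 best=132, r--
l=4 r=5: min(20,20)*1=20 best=132, r--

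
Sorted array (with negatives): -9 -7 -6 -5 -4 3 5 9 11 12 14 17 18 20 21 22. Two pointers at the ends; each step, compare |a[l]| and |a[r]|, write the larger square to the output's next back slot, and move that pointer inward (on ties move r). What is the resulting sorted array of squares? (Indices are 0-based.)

l=0 r=15: |-9|<=|22| out[15]=484, r--
l=0 r=14: |-9|<=|21| out[14]=441, r--
l=0 r=13: |-9|<=|20| out[13]=400, r--
l=0 r=12: |-9|<=|18| out[12]=324, r--
l=0 r=11: |-9|<=|17| out[11]=289, r--
l=0 r=10: |-9|<=|14| out[10]=196, r--
l=0 r=9: |-9|<=|12| out[9]=144, r--
l=0 r=8: |-9|<=|11| out[8]=121, r--
l=0 r=7: |-9|<=|9| out[7]=81, r--
l=0 r=6: |-9|>|5| out[6]=81, l++
l=1 r=6: |-7|>|5| out[5]=49, l++
l=2 r=6: |-6|>|5| out[4]=36, l++
l=3 r=6: |-5|<=|5| out[3]=25, r--
l=3 r=5: |-5|>|3| out[2]=25, l++
l=4 r=5: |-4|>|3| out[1]=16, l++
l=5 r=5: |3|<=|3| out[0]=9, r--

[9, 16, 25, 25, 36, 49, 81, 81, 121, 144, 196, 289, 324, 400, 441, 484]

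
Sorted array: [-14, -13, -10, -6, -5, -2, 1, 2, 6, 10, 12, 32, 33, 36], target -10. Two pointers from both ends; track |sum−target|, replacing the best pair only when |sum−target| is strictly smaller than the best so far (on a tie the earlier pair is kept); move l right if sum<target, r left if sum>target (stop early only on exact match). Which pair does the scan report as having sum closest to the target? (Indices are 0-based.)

pair (-13, 2) with sum -11 (|Δ|=1)

l=0 r=13: -14+36=22 d=32 *, r--
l=0 r=12: -14+33=19 d=29 *, r--
l=0 r=11: -14+32=18 d=28 *, r--
l=0 r=10: -14+12=-2 d=8 *, r--
l=0 r=9: -14+10=-4 d=6 *, r--
l=0 r=8: -14+6=-8 d=2 *, r--
l=0 r=7: -14+2=-12 d=2, l++
l=1 r=7: -13+2=-11 d=1 *, l++
l=2 r=7: -10+2=-8 d=2, r--
l=2 r=6: -10+1=-9 d=1, r--
l=2 r=5: -10+-2=-12 d=2, l++
l=3 r=5: -6+-2=-8 d=2, r--
l=3 r=4: -6+-5=-11 d=1, l++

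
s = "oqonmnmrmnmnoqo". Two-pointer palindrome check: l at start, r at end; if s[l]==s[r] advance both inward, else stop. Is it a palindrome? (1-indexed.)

palindrome

[1,15] 'o'=='o' → l++,r--
[2,14] 'q'=='q' → l++,r--
[3,13] 'o'=='o' → l++,r--
[4,12] 'n'=='n' → l++,r--
[5,11] 'm'=='m' → l++,r--
[6,10] 'n'=='n' → l++,r--
[7,9] 'm'=='m' → l++,r--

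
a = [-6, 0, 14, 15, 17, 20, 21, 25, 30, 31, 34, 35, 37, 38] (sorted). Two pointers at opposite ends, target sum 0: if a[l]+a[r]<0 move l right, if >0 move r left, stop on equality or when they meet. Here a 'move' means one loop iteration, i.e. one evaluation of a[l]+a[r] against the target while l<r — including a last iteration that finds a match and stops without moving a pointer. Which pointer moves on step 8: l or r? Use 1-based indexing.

l=1 r=14: -6+38=32 >0, r--
l=1 r=13: -6+37=31 >0, r--
l=1 r=12: -6+35=29 >0, r--
l=1 r=11: -6+34=28 >0, r--
l=1 r=10: -6+31=25 >0, r--
l=1 r=9: -6+30=24 >0, r--
l=1 r=8: -6+25=19 >0, r--
l=1 r=7: -6+21=15 >0, r--

r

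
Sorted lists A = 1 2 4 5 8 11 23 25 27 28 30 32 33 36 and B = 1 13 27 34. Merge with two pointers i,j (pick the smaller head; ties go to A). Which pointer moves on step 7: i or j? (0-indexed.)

i

[i=0,j=0] A[i]=1<=B[j]=1 take 1 → i++
[i=1,j=0] A[i]=2>B[j]=1 take 1 → j++
[i=1,j=1] A[i]=2<=B[j]=13 take 2 → i++
[i=2,j=1] A[i]=4<=B[j]=13 take 4 → i++
[i=3,j=1] A[i]=5<=B[j]=13 take 5 → i++
[i=4,j=1] A[i]=8<=B[j]=13 take 8 → i++
[i=5,j=1] A[i]=11<=B[j]=13 take 11 → i++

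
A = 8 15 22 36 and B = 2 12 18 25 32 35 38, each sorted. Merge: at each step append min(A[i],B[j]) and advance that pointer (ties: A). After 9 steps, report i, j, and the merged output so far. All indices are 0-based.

i=0 j=0: A[i]=8>B[j]=2 take 2, j++
i=0 j=1: A[i]=8<=B[j]=12 take 8, i++
i=1 j=1: A[i]=15>B[j]=12 take 12, j++
i=1 j=2: A[i]=15<=B[j]=18 take 15, i++
i=2 j=2: A[i]=22>B[j]=18 take 18, j++
i=2 j=3: A[i]=22<=B[j]=25 take 22, i++
i=3 j=3: A[i]=36>B[j]=25 take 25, j++
i=3 j=4: A[i]=36>B[j]=32 take 32, j++
i=3 j=5: A[i]=36>B[j]=35 take 35, j++

i=3, j=6, merged so far=[2, 8, 12, 15, 18, 22, 25, 32, 35]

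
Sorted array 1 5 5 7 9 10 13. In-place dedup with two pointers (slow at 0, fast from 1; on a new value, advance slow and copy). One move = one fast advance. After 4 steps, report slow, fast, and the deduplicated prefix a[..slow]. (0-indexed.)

slow=0 fast=1: a[fast]=5≠a[slow]=1 write a[1]=5, slow++,fast++
slow=1 fast=2: a[fast]=5=a[slow] dup, fast++
slow=1 fast=3: a[fast]=7≠a[slow]=5 write a[2]=7, slow++,fast++
slow=2 fast=4: a[fast]=9≠a[slow]=7 write a[3]=9, slow++,fast++

slow=3, fast=5, prefix=[1, 5, 7, 9]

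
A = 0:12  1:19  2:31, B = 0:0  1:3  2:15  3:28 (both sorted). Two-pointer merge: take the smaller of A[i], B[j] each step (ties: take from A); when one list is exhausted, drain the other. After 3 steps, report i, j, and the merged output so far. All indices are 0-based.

i=0 j=0: A[i]=12>B[j]=0 take 0, j++
i=0 j=1: A[i]=12>B[j]=3 take 3, j++
i=0 j=2: A[i]=12<=B[j]=15 take 12, i++

i=1, j=2, merged so far=[0, 3, 12]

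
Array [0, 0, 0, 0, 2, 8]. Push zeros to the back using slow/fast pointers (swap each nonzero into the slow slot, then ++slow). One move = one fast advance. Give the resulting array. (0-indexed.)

[2, 8, 0, 0, 0, 0]

(s=0,f=0) a[fast]=0 → fast++
(s=0,f=1) a[fast]=0 → fast++
(s=0,f=2) a[fast]=0 → fast++
(s=0,f=3) a[fast]=0 → fast++
(s=0,f=4) a[fast]=2≠0 swap→a[0]=2 → slow++,fast++
(s=1,f=5) a[fast]=8≠0 swap→a[1]=8 → slow++,fast++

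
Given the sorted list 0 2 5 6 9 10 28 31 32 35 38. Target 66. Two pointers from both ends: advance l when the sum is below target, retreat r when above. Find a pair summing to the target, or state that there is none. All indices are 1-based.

(28, 38)

[1,11] 0+38=38 <66 → l++
[2,11] 2+38=40 <66 → l++
[3,11] 5+38=43 <66 → l++
[4,11] 6+38=44 <66 → l++
[5,11] 9+38=47 <66 → l++
[6,11] 10+38=48 <66 → l++
[7,11] 28+38=66 → found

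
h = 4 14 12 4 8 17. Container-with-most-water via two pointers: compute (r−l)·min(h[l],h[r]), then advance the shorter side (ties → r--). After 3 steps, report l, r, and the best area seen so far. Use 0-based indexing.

l=0 r=5: min(4,17)*5=20 best=20 *, l++
l=1 r=5: min(14,17)*4=56 best=56 *, l++
l=2 r=5: min(12,17)*3=36 best=56, l++

l=3, r=5, best area=56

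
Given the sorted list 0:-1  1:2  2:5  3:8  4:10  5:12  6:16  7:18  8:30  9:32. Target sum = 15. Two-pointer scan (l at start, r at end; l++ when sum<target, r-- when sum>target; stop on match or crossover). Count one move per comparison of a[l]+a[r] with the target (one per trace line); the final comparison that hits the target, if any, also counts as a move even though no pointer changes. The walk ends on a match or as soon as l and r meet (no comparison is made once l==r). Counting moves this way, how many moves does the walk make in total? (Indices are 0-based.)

l=0 r=9: -1+32=31 >15, r--
l=0 r=8: -1+30=29 >15, r--
l=0 r=7: -1+18=17 >15, r--
l=0 r=6: -1+16=15, found

4 moves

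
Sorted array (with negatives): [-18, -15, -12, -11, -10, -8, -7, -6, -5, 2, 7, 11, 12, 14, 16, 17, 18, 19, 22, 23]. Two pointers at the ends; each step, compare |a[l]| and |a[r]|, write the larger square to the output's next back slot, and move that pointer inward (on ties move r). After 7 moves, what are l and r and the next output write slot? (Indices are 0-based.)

l=1, r=13, next write slot=12

l=0 r=19: |-18|<=|23| out[19]=529, r--
l=0 r=18: |-18|<=|22| out[18]=484, r--
l=0 r=17: |-18|<=|19| out[17]=361, r--
l=0 r=16: |-18|<=|18| out[16]=324, r--
l=0 r=15: |-18|>|17| out[15]=324, l++
l=1 r=15: |-15|<=|17| out[14]=289, r--
l=1 r=14: |-15|<=|16| out[13]=256, r--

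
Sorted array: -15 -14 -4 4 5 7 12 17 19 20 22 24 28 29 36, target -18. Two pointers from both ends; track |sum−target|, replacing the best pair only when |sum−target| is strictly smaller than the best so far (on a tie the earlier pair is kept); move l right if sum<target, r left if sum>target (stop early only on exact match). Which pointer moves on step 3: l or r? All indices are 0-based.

l=0 r=14: -15+36=21 d=39 *, r--
l=0 r=13: -15+29=14 d=32 *, r--
l=0 r=12: -15+28=13 d=31 *, r--

r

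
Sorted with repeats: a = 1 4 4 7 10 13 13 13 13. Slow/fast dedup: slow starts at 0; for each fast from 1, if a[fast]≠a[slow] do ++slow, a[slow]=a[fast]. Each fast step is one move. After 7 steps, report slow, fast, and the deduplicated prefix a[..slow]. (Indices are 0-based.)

slow=4, fast=8, prefix=[1, 4, 7, 10, 13]

slow=0 fast=1: a[fast]=4≠a[slow]=1 write a[1]=4, slow++,fast++
slow=1 fast=2: a[fast]=4=a[slow] dup, fast++
slow=1 fast=3: a[fast]=7≠a[slow]=4 write a[2]=7, slow++,fast++
slow=2 fast=4: a[fast]=10≠a[slow]=7 write a[3]=10, slow++,fast++
slow=3 fast=5: a[fast]=13≠a[slow]=10 write a[4]=13, slow++,fast++
slow=4 fast=6: a[fast]=13=a[slow] dup, fast++
slow=4 fast=7: a[fast]=13=a[slow] dup, fast++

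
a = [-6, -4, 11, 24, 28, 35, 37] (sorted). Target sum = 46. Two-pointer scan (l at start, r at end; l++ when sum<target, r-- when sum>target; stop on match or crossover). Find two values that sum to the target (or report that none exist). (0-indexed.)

(11, 35)

l=0 r=6: -6+37=31 <46, l++
l=1 r=6: -4+37=33 <46, l++
l=2 r=6: 11+37=48 >46, r--
l=2 r=5: 11+35=46, found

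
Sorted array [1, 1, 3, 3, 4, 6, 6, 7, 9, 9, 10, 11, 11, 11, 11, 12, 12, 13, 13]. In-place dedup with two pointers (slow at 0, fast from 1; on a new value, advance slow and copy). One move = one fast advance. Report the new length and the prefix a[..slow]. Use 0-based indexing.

length 10; prefix = [1, 3, 4, 6, 7, 9, 10, 11, 12, 13]

(s=0,f=1) a[fast]=1=a[slow] dup → fast++
(s=0,f=2) a[fast]=3≠a[slow]=1 write a[1]=3 → slow++,fast++
(s=1,f=3) a[fast]=3=a[slow] dup → fast++
(s=1,f=4) a[fast]=4≠a[slow]=3 write a[2]=4 → slow++,fast++
(s=2,f=5) a[fast]=6≠a[slow]=4 write a[3]=6 → slow++,fast++
(s=3,f=6) a[fast]=6=a[slow] dup → fast++
(s=3,f=7) a[fast]=7≠a[slow]=6 write a[4]=7 → slow++,fast++
(s=4,f=8) a[fast]=9≠a[slow]=7 write a[5]=9 → slow++,fast++
(s=5,f=9) a[fast]=9=a[slow] dup → fast++
(s=5,f=10) a[fast]=10≠a[slow]=9 write a[6]=10 → slow++,fast++
(s=6,f=11) a[fast]=11≠a[slow]=10 write a[7]=11 → slow++,fast++
(s=7,f=12) a[fast]=11=a[slow] dup → fast++
(s=7,f=13) a[fast]=11=a[slow] dup → fast++
(s=7,f=14) a[fast]=11=a[slow] dup → fast++
(s=7,f=15) a[fast]=12≠a[slow]=11 write a[8]=12 → slow++,fast++
(s=8,f=16) a[fast]=12=a[slow] dup → fast++
(s=8,f=17) a[fast]=13≠a[slow]=12 write a[9]=13 → slow++,fast++
(s=9,f=18) a[fast]=13=a[slow] dup → fast++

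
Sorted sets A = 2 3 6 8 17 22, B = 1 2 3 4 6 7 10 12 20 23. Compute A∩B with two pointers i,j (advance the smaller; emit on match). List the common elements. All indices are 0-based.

[i=0,j=0] 2>1 → j++
[i=0,j=1] 2==2 emit → i++,j++
[i=1,j=2] 3==3 emit → i++,j++
[i=2,j=3] 6>4 → j++
[i=2,j=4] 6==6 emit → i++,j++
[i=3,j=5] 8>7 → j++
[i=3,j=6] 8<10 → i++
[i=4,j=6] 17>10 → j++
[i=4,j=7] 17>12 → j++
[i=4,j=8] 17<20 → i++
[i=5,j=8] 22>20 → j++
[i=5,j=9] 22<23 → i++

intersection = [2, 3, 6]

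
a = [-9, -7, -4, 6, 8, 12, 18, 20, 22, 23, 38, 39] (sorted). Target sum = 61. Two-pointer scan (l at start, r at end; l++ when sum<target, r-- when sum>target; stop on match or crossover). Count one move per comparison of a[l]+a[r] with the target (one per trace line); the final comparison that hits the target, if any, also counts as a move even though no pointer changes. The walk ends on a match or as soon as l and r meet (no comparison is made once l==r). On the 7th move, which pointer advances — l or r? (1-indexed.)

l

[1,12] -9+39=30 <61 → l++
[2,12] -7+39=32 <61 → l++
[3,12] -4+39=35 <61 → l++
[4,12] 6+39=45 <61 → l++
[5,12] 8+39=47 <61 → l++
[6,12] 12+39=51 <61 → l++
[7,12] 18+39=57 <61 → l++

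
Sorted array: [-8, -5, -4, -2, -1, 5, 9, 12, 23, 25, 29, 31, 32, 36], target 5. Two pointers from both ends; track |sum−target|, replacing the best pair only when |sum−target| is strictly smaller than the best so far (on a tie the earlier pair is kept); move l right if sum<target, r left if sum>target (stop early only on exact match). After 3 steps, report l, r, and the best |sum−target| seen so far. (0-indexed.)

[0,13] -8+36=28 d=23 * → r--
[0,12] -8+32=24 d=19 * → r--
[0,11] -8+31=23 d=18 * → r--

l=0, r=10, best |Δ|=18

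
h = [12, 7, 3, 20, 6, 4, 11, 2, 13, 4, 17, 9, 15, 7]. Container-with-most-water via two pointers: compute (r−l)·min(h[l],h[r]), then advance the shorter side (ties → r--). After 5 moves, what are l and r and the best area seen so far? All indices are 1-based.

[1,14] min(12,7)*13=91 best=91 * → r--
[1,13] min(12,15)*12=144 best=144 * → l++
[2,13] min(7,15)*11=77 best=144 → l++
[3,13] min(3,15)*10=30 best=144 → l++
[4,13] min(20,15)*9=135 best=144 → r--

l=4, r=12, best area=144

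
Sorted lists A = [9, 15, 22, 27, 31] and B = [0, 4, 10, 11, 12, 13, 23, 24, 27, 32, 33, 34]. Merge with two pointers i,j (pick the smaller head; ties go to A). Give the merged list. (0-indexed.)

[i=0,j=0] A[i]=9>B[j]=0 take 0 → j++
[i=0,j=1] A[i]=9>B[j]=4 take 4 → j++
[i=0,j=2] A[i]=9<=B[j]=10 take 9 → i++
[i=1,j=2] A[i]=15>B[j]=10 take 10 → j++
[i=1,j=3] A[i]=15>B[j]=11 take 11 → j++
[i=1,j=4] A[i]=15>B[j]=12 take 12 → j++
[i=1,j=5] A[i]=15>B[j]=13 take 13 → j++
[i=1,j=6] A[i]=15<=B[j]=23 take 15 → i++
[i=2,j=6] A[i]=22<=B[j]=23 take 22 → i++
[i=3,j=6] A[i]=27>B[j]=23 take 23 → j++
[i=3,j=7] A[i]=27>B[j]=24 take 24 → j++
[i=3,j=8] A[i]=27<=B[j]=27 take 27 → i++
[i=4,j=8] A[i]=31>B[j]=27 take 27 → j++
[i=4,j=9] A[i]=31<=B[j]=32 take 31 → i++
[i=5,j=9] A done, take B[j]=32 → j++
[i=5,j=10] A done, take B[j]=33 → j++
[i=5,j=11] A done, take B[j]=34 → j++

[0, 4, 9, 10, 11, 12, 13, 15, 22, 23, 24, 27, 27, 31, 32, 33, 34]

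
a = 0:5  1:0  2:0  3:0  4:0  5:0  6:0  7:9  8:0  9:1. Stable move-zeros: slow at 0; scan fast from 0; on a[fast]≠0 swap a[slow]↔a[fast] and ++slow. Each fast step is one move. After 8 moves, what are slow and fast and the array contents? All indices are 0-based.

slow=2, fast=8, a=[5, 9, 0, 0, 0, 0, 0, 0, 0, 1]

slow=0 fast=0: a[fast]=5≠0 swap→a[0]=5, slow++,fast++
slow=1 fast=1: a[fast]=0, fast++
slow=1 fast=2: a[fast]=0, fast++
slow=1 fast=3: a[fast]=0, fast++
slow=1 fast=4: a[fast]=0, fast++
slow=1 fast=5: a[fast]=0, fast++
slow=1 fast=6: a[fast]=0, fast++
slow=1 fast=7: a[fast]=9≠0 swap→a[1]=9, slow++,fast++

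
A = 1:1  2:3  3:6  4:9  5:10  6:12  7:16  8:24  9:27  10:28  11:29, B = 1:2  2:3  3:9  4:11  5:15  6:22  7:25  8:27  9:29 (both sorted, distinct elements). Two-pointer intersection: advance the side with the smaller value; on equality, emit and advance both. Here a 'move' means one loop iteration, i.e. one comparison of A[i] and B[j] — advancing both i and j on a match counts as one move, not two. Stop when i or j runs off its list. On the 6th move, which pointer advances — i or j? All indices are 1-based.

i=1 j=1: 1<2, i++
i=2 j=1: 3>2, j++
i=2 j=2: 3==3 emit, i++,j++
i=3 j=3: 6<9, i++
i=4 j=3: 9==9 emit, i++,j++
i=5 j=4: 10<11, i++

i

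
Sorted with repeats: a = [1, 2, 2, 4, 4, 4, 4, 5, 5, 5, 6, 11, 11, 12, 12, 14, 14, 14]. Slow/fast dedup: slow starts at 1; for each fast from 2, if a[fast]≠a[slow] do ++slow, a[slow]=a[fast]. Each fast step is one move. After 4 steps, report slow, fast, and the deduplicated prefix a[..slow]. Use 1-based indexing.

slow=1 fast=2: a[fast]=2≠a[slow]=1 write a[2]=2, slow++,fast++
slow=2 fast=3: a[fast]=2=a[slow] dup, fast++
slow=2 fast=4: a[fast]=4≠a[slow]=2 write a[3]=4, slow++,fast++
slow=3 fast=5: a[fast]=4=a[slow] dup, fast++

slow=3, fast=6, prefix=[1, 2, 4]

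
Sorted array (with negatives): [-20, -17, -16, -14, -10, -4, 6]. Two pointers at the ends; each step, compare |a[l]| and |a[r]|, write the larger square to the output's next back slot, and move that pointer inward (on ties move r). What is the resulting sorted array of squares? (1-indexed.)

[16, 36, 100, 196, 256, 289, 400]

l=1 r=7: |-20|>|6| out[7]=400, l++
l=2 r=7: |-17|>|6| out[6]=289, l++
l=3 r=7: |-16|>|6| out[5]=256, l++
l=4 r=7: |-14|>|6| out[4]=196, l++
l=5 r=7: |-10|>|6| out[3]=100, l++
l=6 r=7: |-4|<=|6| out[2]=36, r--
l=6 r=6: |-4|<=|-4| out[1]=16, r--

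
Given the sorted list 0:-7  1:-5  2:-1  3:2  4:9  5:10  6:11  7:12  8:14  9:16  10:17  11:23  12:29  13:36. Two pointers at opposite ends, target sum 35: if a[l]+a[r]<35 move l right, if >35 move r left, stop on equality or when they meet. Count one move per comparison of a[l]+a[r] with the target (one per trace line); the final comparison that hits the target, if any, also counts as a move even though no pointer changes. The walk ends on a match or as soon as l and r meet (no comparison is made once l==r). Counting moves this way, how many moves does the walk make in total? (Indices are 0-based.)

3 moves

[0,13] -7+36=29 <35 → l++
[1,13] -5+36=31 <35 → l++
[2,13] -1+36=35 → found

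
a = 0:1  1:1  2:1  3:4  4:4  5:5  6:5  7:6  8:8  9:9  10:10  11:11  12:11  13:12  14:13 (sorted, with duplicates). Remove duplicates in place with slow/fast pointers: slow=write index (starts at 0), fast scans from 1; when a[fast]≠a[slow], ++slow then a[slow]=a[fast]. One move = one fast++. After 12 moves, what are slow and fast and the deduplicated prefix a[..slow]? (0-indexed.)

slow=0 fast=1: a[fast]=1=a[slow] dup, fast++
slow=0 fast=2: a[fast]=1=a[slow] dup, fast++
slow=0 fast=3: a[fast]=4≠a[slow]=1 write a[1]=4, slow++,fast++
slow=1 fast=4: a[fast]=4=a[slow] dup, fast++
slow=1 fast=5: a[fast]=5≠a[slow]=4 write a[2]=5, slow++,fast++
slow=2 fast=6: a[fast]=5=a[slow] dup, fast++
slow=2 fast=7: a[fast]=6≠a[slow]=5 write a[3]=6, slow++,fast++
slow=3 fast=8: a[fast]=8≠a[slow]=6 write a[4]=8, slow++,fast++
slow=4 fast=9: a[fast]=9≠a[slow]=8 write a[5]=9, slow++,fast++
slow=5 fast=10: a[fast]=10≠a[slow]=9 write a[6]=10, slow++,fast++
slow=6 fast=11: a[fast]=11≠a[slow]=10 write a[7]=11, slow++,fast++
slow=7 fast=12: a[fast]=11=a[slow] dup, fast++

slow=7, fast=13, prefix=[1, 4, 5, 6, 8, 9, 10, 11]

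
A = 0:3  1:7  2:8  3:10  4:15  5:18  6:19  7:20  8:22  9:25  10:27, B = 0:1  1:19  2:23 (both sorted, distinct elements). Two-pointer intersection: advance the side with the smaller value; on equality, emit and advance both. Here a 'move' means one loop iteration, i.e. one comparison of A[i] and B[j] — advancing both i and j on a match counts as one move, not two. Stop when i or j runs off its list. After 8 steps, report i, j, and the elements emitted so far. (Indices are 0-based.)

i=0 j=0: 3>1, j++
i=0 j=1: 3<19, i++
i=1 j=1: 7<19, i++
i=2 j=1: 8<19, i++
i=3 j=1: 10<19, i++
i=4 j=1: 15<19, i++
i=5 j=1: 18<19, i++
i=6 j=1: 19==19 emit, i++,j++

i=7, j=2, emitted=[19]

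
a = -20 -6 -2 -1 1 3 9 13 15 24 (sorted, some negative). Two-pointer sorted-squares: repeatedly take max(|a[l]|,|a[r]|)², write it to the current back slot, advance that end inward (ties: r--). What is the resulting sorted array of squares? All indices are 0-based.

l=0 r=9: |-20|<=|24| out[9]=576, r--
l=0 r=8: |-20|>|15| out[8]=400, l++
l=1 r=8: |-6|<=|15| out[7]=225, r--
l=1 r=7: |-6|<=|13| out[6]=169, r--
l=1 r=6: |-6|<=|9| out[5]=81, r--
l=1 r=5: |-6|>|3| out[4]=36, l++
l=2 r=5: |-2|<=|3| out[3]=9, r--
l=2 r=4: |-2|>|1| out[2]=4, l++
l=3 r=4: |-1|<=|1| out[1]=1, r--
l=3 r=3: |-1|<=|-1| out[0]=1, r--

[1, 1, 4, 9, 36, 81, 169, 225, 400, 576]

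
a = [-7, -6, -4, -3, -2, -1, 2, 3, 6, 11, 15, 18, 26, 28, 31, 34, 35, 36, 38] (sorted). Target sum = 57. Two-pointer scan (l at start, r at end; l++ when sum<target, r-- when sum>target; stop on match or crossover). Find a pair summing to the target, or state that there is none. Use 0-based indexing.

(26, 31)

[0,18] -7+38=31 <57 → l++
[1,18] -6+38=32 <57 → l++
[2,18] -4+38=34 <57 → l++
[3,18] -3+38=35 <57 → l++
[4,18] -2+38=36 <57 → l++
[5,18] -1+38=37 <57 → l++
[6,18] 2+38=40 <57 → l++
[7,18] 3+38=41 <57 → l++
[8,18] 6+38=44 <57 → l++
[9,18] 11+38=49 <57 → l++
[10,18] 15+38=53 <57 → l++
[11,18] 18+38=56 <57 → l++
[12,18] 26+38=64 >57 → r--
[12,17] 26+36=62 >57 → r--
[12,16] 26+35=61 >57 → r--
[12,15] 26+34=60 >57 → r--
[12,14] 26+31=57 → found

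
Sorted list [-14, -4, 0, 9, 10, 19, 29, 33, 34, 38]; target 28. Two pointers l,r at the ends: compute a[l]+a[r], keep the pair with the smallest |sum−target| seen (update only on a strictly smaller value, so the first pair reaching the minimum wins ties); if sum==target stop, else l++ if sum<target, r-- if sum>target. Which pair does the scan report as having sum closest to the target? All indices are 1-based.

[1,10] -14+38=24 d=4 * → l++
[2,10] -4+38=34 d=6 → r--
[2,9] -4+34=30 d=2 * → r--
[2,8] -4+33=29 d=1 * → r--
[2,7] -4+29=25 d=3 → l++
[3,7] 0+29=29 d=1 → r--
[3,6] 0+19=19 d=9 → l++
[4,6] 9+19=28 d=0 * → stop

pair (9, 19) with sum 28 (|Δ|=0)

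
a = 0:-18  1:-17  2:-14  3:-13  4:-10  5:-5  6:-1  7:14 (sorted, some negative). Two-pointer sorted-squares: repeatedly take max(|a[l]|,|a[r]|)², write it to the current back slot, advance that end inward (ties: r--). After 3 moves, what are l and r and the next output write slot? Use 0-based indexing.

l=0 r=7: |-18|>|14| out[7]=324, l++
l=1 r=7: |-17|>|14| out[6]=289, l++
l=2 r=7: |-14|<=|14| out[5]=196, r--

l=2, r=6, next write slot=4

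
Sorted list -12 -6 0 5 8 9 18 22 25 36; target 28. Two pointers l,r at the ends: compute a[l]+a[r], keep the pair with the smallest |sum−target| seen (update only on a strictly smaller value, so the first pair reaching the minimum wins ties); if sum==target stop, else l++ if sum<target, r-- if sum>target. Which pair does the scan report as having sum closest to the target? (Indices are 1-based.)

pair (5, 22) with sum 27 (|Δ|=1)

l=1 r=10: -12+36=24 d=4 *, l++
l=2 r=10: -6+36=30 d=2 *, r--
l=2 r=9: -6+25=19 d=9, l++
l=3 r=9: 0+25=25 d=3, l++
l=4 r=9: 5+25=30 d=2, r--
l=4 r=8: 5+22=27 d=1 *, l++
l=5 r=8: 8+22=30 d=2, r--
l=5 r=7: 8+18=26 d=2, l++
l=6 r=7: 9+18=27 d=1, l++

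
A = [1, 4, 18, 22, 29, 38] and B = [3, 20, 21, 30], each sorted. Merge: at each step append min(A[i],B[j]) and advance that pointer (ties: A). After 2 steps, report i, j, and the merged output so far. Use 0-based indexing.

i=0 j=0: A[i]=1<=B[j]=3 take 1, i++
i=1 j=0: A[i]=4>B[j]=3 take 3, j++

i=1, j=1, merged so far=[1, 3]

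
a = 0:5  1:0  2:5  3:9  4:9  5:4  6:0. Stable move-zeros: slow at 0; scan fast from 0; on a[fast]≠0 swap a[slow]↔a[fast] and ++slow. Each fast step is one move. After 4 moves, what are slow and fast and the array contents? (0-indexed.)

slow=3, fast=4, a=[5, 5, 9, 0, 9, 4, 0]

slow=0 fast=0: a[fast]=5≠0 swap→a[0]=5, slow++,fast++
slow=1 fast=1: a[fast]=0, fast++
slow=1 fast=2: a[fast]=5≠0 swap→a[1]=5, slow++,fast++
slow=2 fast=3: a[fast]=9≠0 swap→a[2]=9, slow++,fast++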